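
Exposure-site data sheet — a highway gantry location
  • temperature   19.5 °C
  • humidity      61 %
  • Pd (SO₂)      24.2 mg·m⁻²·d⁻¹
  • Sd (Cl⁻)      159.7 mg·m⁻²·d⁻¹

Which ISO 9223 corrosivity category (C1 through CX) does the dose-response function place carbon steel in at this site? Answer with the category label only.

carbon steel: T>10 °C ⇒ hinge -0.054·(19.5−10) = -0.5130
  SO₂ term: 1.77·24.2^0.52·exp(0.02·61-0.5130) = 18.82
  Sd branch = 0.102·Sd^0.62·e^(0.033·RH+0.04·T) = 38.69 μm/a
  r_corr = 18.82 + 38.69 = 57.51 μm/a
Category bounds: 50…80 μm/a bracket r_corr ⇒ C4

C4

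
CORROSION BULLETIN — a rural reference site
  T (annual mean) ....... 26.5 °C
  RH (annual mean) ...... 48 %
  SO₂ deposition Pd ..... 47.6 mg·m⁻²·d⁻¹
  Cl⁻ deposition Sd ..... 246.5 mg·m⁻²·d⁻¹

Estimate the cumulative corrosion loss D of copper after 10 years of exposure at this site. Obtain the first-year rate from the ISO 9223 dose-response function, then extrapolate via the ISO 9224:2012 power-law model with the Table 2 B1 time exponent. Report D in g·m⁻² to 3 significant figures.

copper: T>10 °C ⇒ hinge -0.080·(26.5−10) = -1.3200
  Pd branch = 0.0053·Pd^0.26·e^(0.059·RH+f) = 0.06563 μm/a
  Cl⁻ term: 0.01025·246.5^0.27·exp(0.036·48+0.049·26.5) = 0.9352
  sum: 0.06563 + 0.9352 → r_corr = 1.001 μm/a
Power-law: D(10) = r_corr · 10^0.667
  D(10) = 1.001 × 10^0.667 = 1.001 × 4.645 = 4.649 μm
  Mass loss = 4.649 μm × 8.96 g/cm³ = 41.66 g·m⁻²

D(10) = 41.7 g·m⁻²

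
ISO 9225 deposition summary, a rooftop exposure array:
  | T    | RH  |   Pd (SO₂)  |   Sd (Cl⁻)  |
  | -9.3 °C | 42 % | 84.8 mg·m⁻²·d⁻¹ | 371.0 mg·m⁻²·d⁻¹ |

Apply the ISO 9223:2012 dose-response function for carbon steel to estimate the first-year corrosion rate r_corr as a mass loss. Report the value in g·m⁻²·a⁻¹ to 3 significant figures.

r_corr = 104 g·m⁻²·a⁻¹

carbon steel: T≤10 °C ⇒ hinge +0.150·(-9.3−10) = -2.8950
  sulphur-dioxide contribution → 2.282 μm/a
  chloride contribution → 11.02 μm/a
  total first-year rate 13.3 μm/a
Convert to mass loss: 13.3 μm/a × 7.85 g/cm³ = 104.4 g·m⁻²·a⁻¹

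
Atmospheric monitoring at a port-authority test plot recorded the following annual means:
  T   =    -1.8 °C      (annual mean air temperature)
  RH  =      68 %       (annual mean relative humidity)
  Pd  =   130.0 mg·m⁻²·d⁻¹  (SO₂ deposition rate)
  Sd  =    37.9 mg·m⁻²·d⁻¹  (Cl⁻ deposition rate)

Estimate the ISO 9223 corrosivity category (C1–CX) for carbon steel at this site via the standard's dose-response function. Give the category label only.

C2

carbon steel: f(T) = +0.150·(T−10) [T≤10 °C] = -1.7700
  Pd branch = 1.77·Pd^0.52·e^(0.02·RH+f) = 14.76 μm/a
  Cl⁻ term: 0.102·37.9^0.62·exp(0.033·68+0.04·-1.8) = 8.524
  r_corr = 14.76 + 8.524 = 23.29 μm/a
Category bounds: 1.3…25 μm/a bracket r_corr ⇒ C2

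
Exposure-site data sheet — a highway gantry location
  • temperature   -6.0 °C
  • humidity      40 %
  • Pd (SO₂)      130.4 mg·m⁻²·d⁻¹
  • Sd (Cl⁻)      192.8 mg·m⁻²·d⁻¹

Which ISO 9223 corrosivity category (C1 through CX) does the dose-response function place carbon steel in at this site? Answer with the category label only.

C2

carbon steel: T≤10 °C ⇒ hinge +0.150·(-6.0−10) = -2.4000
  sulphur-dioxide contribution → 4.498 μm/a
  chloride contribution → 7.842 μm/a
  ⇒ r_corr(carbon steel) = 12.34 μm/a
ISO 9223 Table 2 (carbon steel): 1.3 < 12.3 ≤ 25 μm/a ⇒ C2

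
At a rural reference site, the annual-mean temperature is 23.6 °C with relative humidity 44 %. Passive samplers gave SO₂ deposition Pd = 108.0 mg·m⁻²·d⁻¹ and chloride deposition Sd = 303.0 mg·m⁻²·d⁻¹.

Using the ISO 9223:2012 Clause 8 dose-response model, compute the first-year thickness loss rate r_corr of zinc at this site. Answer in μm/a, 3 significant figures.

zinc: f(T) = -0.071·(T−10) [T>10 °C] = -0.9656
  sulphur-dioxide contribution → 0.2917 μm/a
  chloride contribution → 4.803 μm/a
  total first-year rate 5.095 μm/a

r_corr = 5.09 μm/a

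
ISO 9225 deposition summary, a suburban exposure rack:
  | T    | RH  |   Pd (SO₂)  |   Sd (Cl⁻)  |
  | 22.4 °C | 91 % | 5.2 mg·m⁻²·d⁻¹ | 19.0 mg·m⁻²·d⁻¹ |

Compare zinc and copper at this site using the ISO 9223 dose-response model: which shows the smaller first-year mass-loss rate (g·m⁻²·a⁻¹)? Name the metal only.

zinc: temperature factor f = -0.071·(12.4) = -0.8804
  Pd branch = 0.0129·Pd^0.44·e^(0.046·RH+f) = 0.7265 μm/a
  Sd branch = 0.0175·Sd^0.57·e^(0.008·RH+0.085·T) = 1.303 μm/a
  sum: 0.7265 + 1.303 → r_corr = 2.03 μm/a
  mass loss = 2.03 μm/a × 7.14 g/cm³ = 14.49 g·m⁻²·a⁻¹
copper: temperature factor f = -0.080·(12.4) = -0.9920
  SO₂ term: 0.0053·5.2^0.26·exp(0.059·91-0.9920) = 0.6477
  Sd branch = 0.01025·Sd^0.27·e^(0.036·RH+0.049·T) = 1.801 μm/a
  r_corr = 0.6477 + 1.801 = 2.448 μm/a
  mass loss = 2.448 μm/a × 8.96 g/cm³ = 21.94 g·m⁻²·a⁻¹
Ordering by g·m⁻²·a⁻¹: copper (21.9) > zinc (14.5)

zinc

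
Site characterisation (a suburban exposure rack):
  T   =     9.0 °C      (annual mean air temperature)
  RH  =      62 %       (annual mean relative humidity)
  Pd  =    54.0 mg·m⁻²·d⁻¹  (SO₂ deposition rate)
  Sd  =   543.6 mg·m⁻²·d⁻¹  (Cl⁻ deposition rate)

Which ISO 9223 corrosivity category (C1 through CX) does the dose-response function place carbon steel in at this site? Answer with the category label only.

carbon steel: f(T) = +0.150·(T−10) [T≤10 °C] = -0.1500
  sulphur-dioxide contribution → 41.9 μm/a
  chloride contribution → 56.15 μm/a
  ⇒ r_corr(carbon steel) = 98.05 μm/a
Category bounds: 80…200 μm/a bracket r_corr ⇒ C5

C5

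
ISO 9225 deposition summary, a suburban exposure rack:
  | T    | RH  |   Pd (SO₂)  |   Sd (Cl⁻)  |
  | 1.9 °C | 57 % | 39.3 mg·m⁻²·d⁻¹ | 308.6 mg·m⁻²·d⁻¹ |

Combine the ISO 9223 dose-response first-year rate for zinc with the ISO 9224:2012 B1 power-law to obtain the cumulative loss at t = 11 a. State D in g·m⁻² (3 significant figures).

zinc: f(T) = +0.038·(T−10) [T≤10 °C] = -0.3078
  sulphur-dioxide contribution → 0.6564 μm/a
  chloride contribution → 0.8515 μm/a
  ⇒ r_corr(zinc) = 1.508 μm/a
Long-term exponent b (ISO 9224 Table 2, B1) = 0.813
  D(11) = 1.508 × 11^0.813 = 1.508 × 7.025 = 10.59 μm
  Mass loss = 10.59 μm × 7.14 g/cm³ = 75.63 g·m⁻²

D(11) = 75.6 g·m⁻²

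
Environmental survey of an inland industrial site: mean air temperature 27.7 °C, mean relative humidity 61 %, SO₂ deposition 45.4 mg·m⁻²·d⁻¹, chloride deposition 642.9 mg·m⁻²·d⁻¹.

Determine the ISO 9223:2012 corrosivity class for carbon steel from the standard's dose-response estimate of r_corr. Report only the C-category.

C5

carbon steel: temperature factor f = -0.054·(17.7) = -0.9558
  Pd branch = 1.77·Pd^0.52·e^(0.02·RH+f) = 16.76 μm/a
  Sd branch = 0.102·Sd^0.62·e^(0.033·RH+0.04·T) = 127.4 μm/a
  sum: 16.76 + 127.4 → r_corr = 144.1 μm/a
ISO 9223 Table 2 (carbon steel): 80 < 144 ≤ 200 μm/a ⇒ C5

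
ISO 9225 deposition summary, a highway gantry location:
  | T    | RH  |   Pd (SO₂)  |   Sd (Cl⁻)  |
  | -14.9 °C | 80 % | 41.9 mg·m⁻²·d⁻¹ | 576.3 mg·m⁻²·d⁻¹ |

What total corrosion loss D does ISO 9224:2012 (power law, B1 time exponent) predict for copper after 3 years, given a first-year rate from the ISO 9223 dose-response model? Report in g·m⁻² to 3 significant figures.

D(3) = 10.4 g·m⁻²

copper: T≤10 °C ⇒ hinge +0.126·(-14.9−10) = -3.1374
  sulphur-dioxide contribution → 0.06813 μm/a
  chloride contribution → 0.4895 μm/a
  ⇒ r_corr(copper) = 0.5577 μm/a
Long-term exponent b (ISO 9224 Table 2, B1) = 0.667
  D(3) = 0.5577 × 3^0.667 = 0.5577 × 2.081 = 1.16 μm
  Mass loss = 1.16 μm × 8.96 g/cm³ = 10.4 g·m⁻²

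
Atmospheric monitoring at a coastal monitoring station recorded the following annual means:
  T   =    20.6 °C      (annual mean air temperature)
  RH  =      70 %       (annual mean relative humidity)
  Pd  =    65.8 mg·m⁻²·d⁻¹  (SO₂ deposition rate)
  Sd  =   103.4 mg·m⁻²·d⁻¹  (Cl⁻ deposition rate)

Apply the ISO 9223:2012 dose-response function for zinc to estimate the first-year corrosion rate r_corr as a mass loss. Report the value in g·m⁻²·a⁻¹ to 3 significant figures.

r_corr = 24.6 g·m⁻²·a⁻¹

zinc: T>10 °C ⇒ hinge -0.071·(20.6−10) = -0.7526
  Pd branch = 0.0129·Pd^0.44·e^(0.046·RH+f) = 0.9598 μm/a
  Sd branch = 0.0175·Sd^0.57·e^(0.008·RH+0.085·T) = 2.483 μm/a
  r_corr = 0.9598 + 2.483 = 3.443 μm/a
Convert to mass loss: 3.443 μm/a × 7.14 g/cm³ = 24.58 g·m⁻²·a⁻¹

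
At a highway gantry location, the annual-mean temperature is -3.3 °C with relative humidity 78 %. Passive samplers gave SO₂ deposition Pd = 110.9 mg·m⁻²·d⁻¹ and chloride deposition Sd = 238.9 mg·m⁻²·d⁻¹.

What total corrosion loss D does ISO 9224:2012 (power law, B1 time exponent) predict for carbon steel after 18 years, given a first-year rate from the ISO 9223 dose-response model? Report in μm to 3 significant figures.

D(18) = 219 μm

carbon steel: f(T) = +0.150·(T−10) [T≤10 °C] = -1.9950
  sulphur-dioxide contribution → 13.26 μm/a
  chloride contribution → 34.97 μm/a
  total first-year rate 48.22 μm/a
ISO 9224: D(t) = r_corr · t^b with b = 0.523 (carbon steel, B1)
  D(18) = 48.22 × 18^0.523 = 48.22 × 4.534 = 218.7 μm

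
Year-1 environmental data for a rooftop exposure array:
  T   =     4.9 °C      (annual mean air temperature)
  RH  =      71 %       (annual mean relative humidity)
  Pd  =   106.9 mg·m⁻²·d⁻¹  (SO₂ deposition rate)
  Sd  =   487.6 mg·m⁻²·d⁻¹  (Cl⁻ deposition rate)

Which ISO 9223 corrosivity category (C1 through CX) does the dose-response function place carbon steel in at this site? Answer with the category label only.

carbon steel: temperature factor f = +0.150·(-5.1) = -0.7650
  sulphur-dioxide contribution → 38.68 μm/a
  chloride contribution → 59.96 μm/a
  total first-year rate 98.64 μm/a
Category bounds: 80…200 μm/a bracket r_corr ⇒ C5

C5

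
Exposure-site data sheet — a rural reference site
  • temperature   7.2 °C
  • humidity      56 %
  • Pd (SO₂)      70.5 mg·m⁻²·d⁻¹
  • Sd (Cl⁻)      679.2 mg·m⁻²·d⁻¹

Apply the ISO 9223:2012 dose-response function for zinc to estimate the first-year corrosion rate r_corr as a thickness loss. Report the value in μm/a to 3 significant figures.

zinc: temperature factor f = +0.038·(-2.8) = -0.1064
  SO₂ term: 0.0129·70.5^0.44·exp(0.046·56-0.1064) = 0.9916
  Sd branch = 0.0175·Sd^0.57·e^(0.008·RH+0.085·T) = 2.078 μm/a
  sum: 0.9916 + 2.078 → r_corr = 3.069 μm/a

r_corr = 3.07 μm/a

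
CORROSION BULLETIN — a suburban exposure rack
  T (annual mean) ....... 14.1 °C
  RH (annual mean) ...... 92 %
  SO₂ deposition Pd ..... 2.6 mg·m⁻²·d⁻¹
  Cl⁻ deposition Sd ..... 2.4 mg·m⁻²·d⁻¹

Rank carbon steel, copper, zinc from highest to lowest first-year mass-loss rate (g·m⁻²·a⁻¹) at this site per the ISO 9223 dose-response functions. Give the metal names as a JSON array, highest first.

["carbon steel", "copper", "zinc"]

carbon steel: T>10 °C ⇒ hinge -0.054·(14.1−10) = -0.2214
  sulphur-dioxide contribution → 14.68 μm/a
  chloride contribution → 6.424 μm/a
  ⇒ r_corr(carbon steel) = 21.1 μm/a
  mass loss = 21.1 μm/a × 7.85 g/cm³ = 165.7 g·m⁻²·a⁻¹
copper: f(T) = -0.080·(T−10) [T>10 °C] = -0.3280
  sulphur-dioxide contribution → 1.114 μm/a
  chloride contribution → 0.7109 μm/a
  ⇒ r_corr(copper) = 1.825 μm/a
  mass loss = 1.825 μm/a × 8.96 g/cm³ = 16.36 g·m⁻²·a⁻¹
zinc: temperature factor f = -0.071·(4.1) = -0.2911
  sulphur-dioxide contribution → 1.011 μm/a
  chloride contribution → 0.1995 μm/a
  ⇒ r_corr(zinc) = 1.21 μm/a
  mass loss = 1.21 μm/a × 7.14 g/cm³ = 8.642 g·m⁻²·a⁻¹
Ordering by g·m⁻²·a⁻¹: carbon steel (166) > copper (16.4) > zinc (8.64)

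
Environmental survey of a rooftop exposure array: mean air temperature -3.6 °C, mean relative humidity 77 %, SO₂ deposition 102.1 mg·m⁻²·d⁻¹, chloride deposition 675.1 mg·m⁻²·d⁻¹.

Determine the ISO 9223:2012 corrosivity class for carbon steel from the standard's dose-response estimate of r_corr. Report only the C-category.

C4

carbon steel: T≤10 °C ⇒ hinge +0.150·(-3.6−10) = -2.0400
  Pd branch = 1.77·Pd^0.52·e^(0.02·RH+f) = 11.9 μm/a
  Sd branch = 0.102·Sd^0.62·e^(0.033·RH+0.04·T) = 63.65 μm/a
  r_corr = 11.9 + 63.65 = 75.55 μm/a
Category bounds: 50…80 μm/a bracket r_corr ⇒ C4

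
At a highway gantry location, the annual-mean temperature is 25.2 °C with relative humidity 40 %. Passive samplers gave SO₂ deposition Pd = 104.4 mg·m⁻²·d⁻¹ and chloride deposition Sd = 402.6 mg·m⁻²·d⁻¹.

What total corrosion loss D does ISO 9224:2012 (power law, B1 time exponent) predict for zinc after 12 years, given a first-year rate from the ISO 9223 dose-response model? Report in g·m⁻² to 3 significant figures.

D(12) = 349 g·m⁻²

zinc: T>10 °C ⇒ hinge -0.071·(25.2−10) = -1.0792
  Pd branch = 0.0129·Pd^0.44·e^(0.046·RH+f) = 0.2134 μm/a
  Sd branch = 0.0175·Sd^0.57·e^(0.008·RH+0.085·T) = 6.267 μm/a
  sum: 0.2134 + 6.267 → r_corr = 6.48 μm/a
Long-term exponent b (ISO 9224 Table 2, B1) = 0.813
  D(12) = 6.48 × 12^0.813 = 6.48 × 7.54 = 48.86 μm
  Mass loss = 48.86 μm × 7.14 g/cm³ = 348.9 g·m⁻²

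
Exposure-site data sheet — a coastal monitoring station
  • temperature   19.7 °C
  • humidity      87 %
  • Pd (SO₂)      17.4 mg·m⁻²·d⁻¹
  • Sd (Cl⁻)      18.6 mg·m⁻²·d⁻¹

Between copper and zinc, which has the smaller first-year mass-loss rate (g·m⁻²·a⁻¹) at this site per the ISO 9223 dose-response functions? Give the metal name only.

zinc

copper: T>10 °C ⇒ hinge -0.080·(19.7−10) = -0.7760
  SO₂ term: 0.0053·17.4^0.26·exp(0.059·87-0.7760) = 0.869
  Sd branch = 0.01025·Sd^0.27·e^(0.036·RH+0.049·T) = 1.358 μm/a
  r_corr = 0.869 + 1.358 = 2.227 μm/a
  mass loss = 2.227 μm/a × 8.96 g/cm³ = 19.96 g·m⁻²·a⁻¹
zinc: temperature factor f = -0.071·(9.7) = -0.6887
  Pd branch = 0.0129·Pd^0.44·e^(0.046·RH+f) = 1.246 μm/a
  Cl⁻ term: 0.0175·18.6^0.57·exp(0.008·87+0.085·19.7) = 0.9912
  sum: 1.246 + 0.9912 → r_corr = 2.237 μm/a
  mass loss = 2.237 μm/a × 7.14 g/cm³ = 15.97 g·m⁻²·a⁻¹
Ordering by g·m⁻²·a⁻¹: copper (20) > zinc (16)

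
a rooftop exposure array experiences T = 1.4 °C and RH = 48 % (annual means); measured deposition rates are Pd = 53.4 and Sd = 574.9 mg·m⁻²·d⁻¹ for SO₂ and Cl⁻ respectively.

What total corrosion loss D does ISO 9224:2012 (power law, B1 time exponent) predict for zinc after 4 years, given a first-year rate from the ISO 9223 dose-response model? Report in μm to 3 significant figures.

zinc: T≤10 °C ⇒ hinge +0.038·(1.4−10) = -0.3268
  Pd branch = 0.0129·Pd^0.44·e^(0.046·RH+f) = 0.4872 μm/a
  Cl⁻ term: 0.0175·574.9^0.57·exp(0.008·48+0.085·1.4) = 1.083
  r_corr = 0.4872 + 1.083 = 1.57 μm/a
Power-law: D(4) = r_corr · 4^0.813
  D(4) = 1.57 × 4^0.813 = 1.57 × 3.087 = 4.845 μm

D(4) = 4.85 μm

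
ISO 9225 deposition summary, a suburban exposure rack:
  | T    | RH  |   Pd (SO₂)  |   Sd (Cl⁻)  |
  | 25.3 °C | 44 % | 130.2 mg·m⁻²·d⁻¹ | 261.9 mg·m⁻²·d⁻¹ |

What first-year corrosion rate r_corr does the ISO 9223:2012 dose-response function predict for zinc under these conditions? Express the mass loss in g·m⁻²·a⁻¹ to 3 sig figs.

r_corr = 38.5 g·m⁻²·a⁻¹

zinc: temperature factor f = -0.071·(15.3) = -1.0863
  SO₂ term: 0.0129·130.2^0.44·exp(0.046·44-1.0863) = 0.2807
  Sd branch = 0.0175·Sd^0.57·e^(0.008·RH+0.085·T) = 5.107 μm/a
  sum: 0.2807 + 5.107 → r_corr = 5.388 μm/a
Convert to mass loss: 5.388 μm/a × 7.14 g/cm³ = 38.47 g·m⁻²·a⁻¹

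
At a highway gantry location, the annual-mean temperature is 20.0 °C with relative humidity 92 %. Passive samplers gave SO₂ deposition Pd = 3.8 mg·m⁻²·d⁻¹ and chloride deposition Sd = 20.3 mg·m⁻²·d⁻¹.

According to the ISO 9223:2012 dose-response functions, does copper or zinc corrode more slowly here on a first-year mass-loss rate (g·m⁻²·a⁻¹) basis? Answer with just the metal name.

zinc

copper: temperature factor f = -0.080·(10.0) = -0.8000
  Pd branch = 0.0053·Pd^0.26·e^(0.059·RH+f) = 0.7672 μm/a
  Cl⁻ term: 0.01025·20.3^0.27·exp(0.036·92+0.049·20.0) = 1.689
  sum: 0.7672 + 1.689 → r_corr = 2.457 μm/a
  mass loss = 2.457 μm/a × 8.96 g/cm³ = 22.01 g·m⁻²·a⁻¹
zinc: temperature factor f = -0.071·(10.0) = -0.7100
  SO₂ term: 0.0129·3.8^0.44·exp(0.046·92-0.7100) = 0.7857
  Cl⁻ term: 0.0175·20.3^0.57·exp(0.008·92+0.085·20.0) = 1.112
  r_corr = 0.7857 + 1.112 = 1.898 μm/a
  mass loss = 1.898 μm/a × 7.14 g/cm³ = 13.55 g·m⁻²·a⁻¹
Ordering by g·m⁻²·a⁻¹: copper (22) > zinc (13.6)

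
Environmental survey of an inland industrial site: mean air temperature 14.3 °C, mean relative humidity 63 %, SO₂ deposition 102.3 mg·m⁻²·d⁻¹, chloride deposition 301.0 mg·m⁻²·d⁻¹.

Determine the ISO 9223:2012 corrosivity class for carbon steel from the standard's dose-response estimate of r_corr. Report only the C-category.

carbon steel: f(T) = -0.054·(T−10) [T>10 °C] = -0.2322
  SO₂ term: 1.77·102.3^0.52·exp(0.02·63-0.2322) = 54.89
  Sd branch = 0.102·Sd^0.62·e^(0.033·RH+0.04·T) = 49.73 μm/a
  sum: 54.89 + 49.73 → r_corr = 104.6 μm/a
Category bounds: 80…200 μm/a bracket r_corr ⇒ C5

C5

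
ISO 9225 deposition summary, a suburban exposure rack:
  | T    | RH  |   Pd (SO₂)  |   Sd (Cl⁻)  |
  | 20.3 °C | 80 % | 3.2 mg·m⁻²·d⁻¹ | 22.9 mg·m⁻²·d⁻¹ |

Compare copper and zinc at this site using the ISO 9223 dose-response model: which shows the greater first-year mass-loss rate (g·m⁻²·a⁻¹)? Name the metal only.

copper: temperature factor f = -0.080·(10.3) = -0.8240
  Pd branch = 0.0053·Pd^0.26·e^(0.059·RH+f) = 0.3529 μm/a
  Sd branch = 0.01025·Sd^0.27·e^(0.036·RH+0.049·T) = 1.15 μm/a
  r_corr = 0.3529 + 1.15 = 1.503 μm/a
  mass loss = 1.503 μm/a × 8.96 g/cm³ = 13.46 g·m⁻²·a⁻¹
zinc: T>10 °C ⇒ hinge -0.071·(20.3−10) = -0.7313
  SO₂ term: 0.0129·3.2^0.44·exp(0.046·80-0.7313) = 0.4106
  Sd branch = 0.0175·Sd^0.57·e^(0.008·RH+0.085·T) = 1.11 μm/a
  sum: 0.4106 + 1.11 → r_corr = 1.521 μm/a
  mass loss = 1.521 μm/a × 7.14 g/cm³ = 10.86 g·m⁻²·a⁻¹
Ordering by g·m⁻²·a⁻¹: copper (13.5) > zinc (10.9)

copper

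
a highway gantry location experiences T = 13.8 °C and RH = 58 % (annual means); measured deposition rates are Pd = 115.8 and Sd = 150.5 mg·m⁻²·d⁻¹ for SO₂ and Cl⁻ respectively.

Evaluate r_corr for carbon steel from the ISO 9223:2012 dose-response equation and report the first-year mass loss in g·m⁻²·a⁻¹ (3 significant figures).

r_corr = 638 g·m⁻²·a⁻¹

carbon steel: T>10 °C ⇒ hinge -0.054·(13.8−10) = -0.2052
  sulphur-dioxide contribution → 54.42 μm/a
  chloride contribution → 26.89 μm/a
  ⇒ r_corr(carbon steel) = 81.31 μm/a
Convert to mass loss: 81.31 μm/a × 7.85 g/cm³ = 638.3 g·m⁻²·a⁻¹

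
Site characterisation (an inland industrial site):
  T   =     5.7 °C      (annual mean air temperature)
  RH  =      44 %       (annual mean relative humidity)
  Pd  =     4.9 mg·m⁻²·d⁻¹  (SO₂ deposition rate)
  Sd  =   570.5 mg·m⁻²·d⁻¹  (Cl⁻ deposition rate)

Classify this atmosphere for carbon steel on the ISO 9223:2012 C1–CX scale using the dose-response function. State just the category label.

carbon steel: temperature factor f = +0.150·(-4.3) = -0.6450
  sulphur-dioxide contribution → 5.116 μm/a
  chloride contribution → 28 μm/a
  total first-year rate 33.11 μm/a
ISO 9223 Table 2 (carbon steel): 25 < 33.1 ≤ 50 μm/a ⇒ C3

C3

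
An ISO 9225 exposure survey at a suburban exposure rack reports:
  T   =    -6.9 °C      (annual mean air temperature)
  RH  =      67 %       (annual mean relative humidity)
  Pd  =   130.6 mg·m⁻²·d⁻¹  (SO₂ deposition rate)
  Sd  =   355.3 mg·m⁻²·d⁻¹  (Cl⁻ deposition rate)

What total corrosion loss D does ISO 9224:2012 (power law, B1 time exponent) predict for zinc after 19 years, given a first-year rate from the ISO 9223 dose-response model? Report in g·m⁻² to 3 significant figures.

zinc: f(T) = +0.038·(T−10) [T≤10 °C] = -0.6422
  Pd branch = 0.0129·Pd^0.44·e^(0.046·RH+f) = 1.262 μm/a
  Sd branch = 0.0175·Sd^0.57·e^(0.008·RH+0.085·T) = 0.4731 μm/a
  r_corr = 1.262 + 0.4731 = 1.735 μm/a
Long-term exponent b (ISO 9224 Table 2, B1) = 0.813
  D(19) = 1.735 × 19^0.813 = 1.735 × 10.96 = 19.01 μm
  Mass loss = 19.01 μm × 7.14 g/cm³ = 135.8 g·m⁻²

D(19) = 136 g·m⁻²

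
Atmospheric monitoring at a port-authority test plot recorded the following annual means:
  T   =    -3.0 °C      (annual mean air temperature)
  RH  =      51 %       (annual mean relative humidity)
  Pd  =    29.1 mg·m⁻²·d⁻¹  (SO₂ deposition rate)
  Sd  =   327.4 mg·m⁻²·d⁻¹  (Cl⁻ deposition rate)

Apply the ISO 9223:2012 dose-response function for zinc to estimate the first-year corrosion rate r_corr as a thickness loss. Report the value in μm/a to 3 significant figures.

r_corr = 0.916 μm/a

zinc: T≤10 °C ⇒ hinge +0.038·(-3.0−10) = -0.4940
  Pd branch = 0.0129·Pd^0.44·e^(0.046·RH+f) = 0.3623 μm/a
  Sd branch = 0.0175·Sd^0.57·e^(0.008·RH+0.085·T) = 0.5535 μm/a
  r_corr = 0.3623 + 0.5535 = 0.9157 μm/a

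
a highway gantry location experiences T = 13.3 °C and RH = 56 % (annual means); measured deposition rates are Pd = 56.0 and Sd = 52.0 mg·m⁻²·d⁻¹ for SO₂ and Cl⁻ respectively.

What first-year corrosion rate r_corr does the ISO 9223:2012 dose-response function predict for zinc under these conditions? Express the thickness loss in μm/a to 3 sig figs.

zinc: f(T) = -0.071·(T−10) [T>10 °C] = -0.2343
  Pd branch = 0.0129·Pd^0.44·e^(0.046·RH+f) = 0.7885 μm/a
  Cl⁻ term: 0.0175·52.0^0.57·exp(0.008·56+0.085·13.3) = 0.8067
  sum: 0.7885 + 0.8067 → r_corr = 1.595 μm/a

r_corr = 1.60 μm/a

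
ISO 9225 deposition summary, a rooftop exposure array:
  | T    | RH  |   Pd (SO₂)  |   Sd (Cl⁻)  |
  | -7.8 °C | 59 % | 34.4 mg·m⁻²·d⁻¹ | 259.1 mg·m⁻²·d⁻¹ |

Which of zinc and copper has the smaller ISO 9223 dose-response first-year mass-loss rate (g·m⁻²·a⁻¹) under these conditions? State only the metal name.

zinc: T≤10 °C ⇒ hinge +0.038·(-7.8−10) = -0.6764
  Pd branch = 0.0129·Pd^0.44·e^(0.046·RH+f) = 0.4695 μm/a
  Sd branch = 0.0175·Sd^0.57·e^(0.008·RH+0.085·T) = 0.3434 μm/a
  sum: 0.4695 + 0.3434 → r_corr = 0.8128 μm/a
  mass loss = 0.8128 μm/a × 7.14 g/cm³ = 5.804 g·m⁻²·a⁻¹
copper: T≤10 °C ⇒ hinge +0.126·(-7.8−10) = -2.2428
  Pd branch = 0.0053·Pd^0.26·e^(0.059·RH+f) = 0.04587 μm/a
  Cl⁻ term: 0.01025·259.1^0.27·exp(0.036·59+0.049·-7.8) = 0.2623
  r_corr = 0.04587 + 0.2623 = 0.3082 μm/a
  mass loss = 0.3082 μm/a × 8.96 g/cm³ = 2.761 g·m⁻²·a⁻¹
Ordering by g·m⁻²·a⁻¹: zinc (5.8) > copper (2.76)

copper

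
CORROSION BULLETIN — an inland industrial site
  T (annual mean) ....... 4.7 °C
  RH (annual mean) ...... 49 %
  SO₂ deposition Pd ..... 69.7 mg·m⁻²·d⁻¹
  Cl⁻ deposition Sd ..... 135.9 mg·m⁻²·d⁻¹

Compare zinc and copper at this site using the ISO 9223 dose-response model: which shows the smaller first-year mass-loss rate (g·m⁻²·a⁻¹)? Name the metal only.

copper

zinc: temperature factor f = +0.038·(-5.3) = -0.2014
  SO₂ term: 0.0129·69.7^0.44·exp(0.046·49-0.2014) = 0.6502
  Cl⁻ term: 0.0175·135.9^0.57·exp(0.008·49+0.085·4.7) = 0.6349
  r_corr = 0.6502 + 0.6349 = 1.285 μm/a
  mass loss = 1.285 μm/a × 7.14 g/cm³ = 9.176 g·m⁻²·a⁻¹
copper: temperature factor f = +0.126·(-5.3) = -0.6678
  SO₂ term: 0.0053·69.7^0.26·exp(0.059·49-0.6678) = 0.1476
  Sd branch = 0.01025·Sd^0.27·e^(0.036·RH+0.049·T) = 0.2837 μm/a
  sum: 0.1476 + 0.2837 → r_corr = 0.4312 μm/a
  mass loss = 0.4312 μm/a × 8.96 g/cm³ = 3.864 g·m⁻²·a⁻¹
Ordering by g·m⁻²·a⁻¹: zinc (9.18) > copper (3.86)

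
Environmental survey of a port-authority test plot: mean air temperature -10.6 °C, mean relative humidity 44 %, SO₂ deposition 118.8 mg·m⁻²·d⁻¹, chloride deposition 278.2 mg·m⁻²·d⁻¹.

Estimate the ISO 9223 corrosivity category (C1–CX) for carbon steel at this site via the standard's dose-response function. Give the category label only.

C2

carbon steel: T≤10 °C ⇒ hinge +0.150·(-10.6−10) = -3.0900
  Pd branch = 1.77·Pd^0.52·e^(0.02·RH+f) = 2.329 μm/a
  Cl⁻ term: 0.102·278.2^0.62·exp(0.033·44+0.04·-10.6) = 9.345
  r_corr = 2.329 + 9.345 = 11.67 μm/a
11.7 μm/a falls in (1.3, 25] for carbon steel → category C2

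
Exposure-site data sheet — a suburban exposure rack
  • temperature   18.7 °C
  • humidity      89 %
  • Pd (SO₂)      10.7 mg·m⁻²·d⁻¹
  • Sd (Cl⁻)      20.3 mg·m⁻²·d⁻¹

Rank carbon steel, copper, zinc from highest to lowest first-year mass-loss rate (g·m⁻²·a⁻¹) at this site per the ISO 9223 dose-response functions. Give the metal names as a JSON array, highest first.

["carbon steel", "copper", "zinc"]

carbon steel: f(T) = -0.054·(T−10) [T>10 °C] = -0.4698
  Pd branch = 1.77·Pd^0.52·e^(0.02·RH+f) = 22.5 μm/a
  Sd branch = 0.102·Sd^0.62·e^(0.033·RH+0.04·T) = 26.28 μm/a
  r_corr = 22.5 + 26.28 = 48.78 μm/a
  mass loss = 48.78 μm/a × 7.85 g/cm³ = 383 g·m⁻²·a⁻¹
copper: T>10 °C ⇒ hinge -0.080·(18.7−10) = -0.6960
  Pd branch = 0.0053·Pd^0.26·e^(0.059·RH+f) = 0.9335 μm/a
  Cl⁻ term: 0.01025·20.3^0.27·exp(0.036·89+0.049·18.7) = 1.423
  r_corr = 0.9335 + 1.423 = 2.356 μm/a
  mass loss = 2.356 μm/a × 8.96 g/cm³ = 21.11 g·m⁻²·a⁻¹
zinc: f(T) = -0.071·(T−10) [T>10 °C] = -0.6177
  SO₂ term: 0.0129·10.7^0.44·exp(0.046·89-0.6177) = 1.184
  Sd branch = 0.0175·Sd^0.57·e^(0.008·RH+0.085·T) = 0.9724 μm/a
  sum: 1.184 + 0.9724 → r_corr = 2.156 μm/a
  mass loss = 2.156 μm/a × 7.14 g/cm³ = 15.39 g·m⁻²·a⁻¹
Ordering by g·m⁻²·a⁻¹: carbon steel (383) > copper (21.1) > zinc (15.4)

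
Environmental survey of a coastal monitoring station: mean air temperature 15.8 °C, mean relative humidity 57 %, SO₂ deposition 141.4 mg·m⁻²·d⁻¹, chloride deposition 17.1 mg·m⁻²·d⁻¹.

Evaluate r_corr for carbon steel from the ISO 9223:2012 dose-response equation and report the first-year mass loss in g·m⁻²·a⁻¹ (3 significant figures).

r_corr = 474 g·m⁻²·a⁻¹

carbon steel: temperature factor f = -0.054·(5.8) = -0.3132
  SO₂ term: 1.77·141.4^0.52·exp(0.02·57-0.3132) = 53.12
  Cl⁻ term: 0.102·17.1^0.62·exp(0.033·57+0.04·15.8) = 7.319
  sum: 53.12 + 7.319 → r_corr = 60.44 μm/a
Convert to mass loss: 60.44 μm/a × 7.85 g/cm³ = 474.5 g·m⁻²·a⁻¹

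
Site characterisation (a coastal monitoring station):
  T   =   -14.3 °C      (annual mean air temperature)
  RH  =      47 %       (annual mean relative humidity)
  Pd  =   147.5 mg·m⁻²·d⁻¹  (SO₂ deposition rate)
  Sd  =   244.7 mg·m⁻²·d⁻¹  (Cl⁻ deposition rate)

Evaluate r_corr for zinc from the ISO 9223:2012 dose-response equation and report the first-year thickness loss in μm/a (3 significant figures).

r_corr = 0.574 μm/a

zinc: f(T) = +0.038·(T−10) [T≤10 °C] = -0.9234
  sulphur-dioxide contribution → 0.4007 μm/a
  chloride contribution → 0.1738 μm/a
  ⇒ r_corr(zinc) = 0.5744 μm/a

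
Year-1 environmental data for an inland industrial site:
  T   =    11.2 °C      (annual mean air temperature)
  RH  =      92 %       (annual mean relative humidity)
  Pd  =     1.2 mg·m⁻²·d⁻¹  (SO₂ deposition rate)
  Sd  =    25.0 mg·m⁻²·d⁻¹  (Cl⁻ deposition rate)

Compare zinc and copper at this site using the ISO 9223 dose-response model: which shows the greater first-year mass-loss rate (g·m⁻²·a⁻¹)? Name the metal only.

copper

zinc: f(T) = -0.071·(T−10) [T>10 °C] = -0.0852
  SO₂ term: 0.0129·1.2^0.44·exp(0.046·92-0.0852) = 0.8838
  Sd branch = 0.0175·Sd^0.57·e^(0.008·RH+0.085·T) = 0.5929 μm/a
  r_corr = 0.8838 + 0.5929 = 1.477 μm/a
  mass loss = 1.477 μm/a × 7.14 g/cm³ = 10.54 g·m⁻²·a⁻¹
copper: temperature factor f = -0.080·(1.2) = -0.0960
  Pd branch = 0.0053·Pd^0.26·e^(0.059·RH+f) = 1.15 μm/a
  Sd branch = 0.01025·Sd^0.27·e^(0.036·RH+0.049·T) = 1.161 μm/a
  sum: 1.15 + 1.161 → r_corr = 2.311 μm/a
  mass loss = 2.311 μm/a × 8.96 g/cm³ = 20.7 g·m⁻²·a⁻¹
Ordering by g·m⁻²·a⁻¹: copper (20.7) > zinc (10.5)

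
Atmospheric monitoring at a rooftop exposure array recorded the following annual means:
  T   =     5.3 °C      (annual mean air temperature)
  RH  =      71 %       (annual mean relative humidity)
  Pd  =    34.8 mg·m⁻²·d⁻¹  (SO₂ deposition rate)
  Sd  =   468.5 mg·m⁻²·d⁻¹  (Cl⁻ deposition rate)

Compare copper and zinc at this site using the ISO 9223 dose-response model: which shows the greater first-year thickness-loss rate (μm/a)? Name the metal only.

copper: temperature factor f = +0.126·(-4.7) = -0.5922
  sulphur-dioxide contribution → 0.4866 μm/a
  chloride contribution → 0.9009 μm/a
  ⇒ r_corr(copper) = 1.387 μm/a
zinc: f(T) = +0.038·(T−10) [T≤10 °C] = -0.1786
  sulphur-dioxide contribution → 1.348 μm/a
  chloride contribution → 1.613 μm/a
  ⇒ r_corr(zinc) = 2.961 μm/a
Ordering by μm/a: zinc (2.96) > copper (1.39)

zinc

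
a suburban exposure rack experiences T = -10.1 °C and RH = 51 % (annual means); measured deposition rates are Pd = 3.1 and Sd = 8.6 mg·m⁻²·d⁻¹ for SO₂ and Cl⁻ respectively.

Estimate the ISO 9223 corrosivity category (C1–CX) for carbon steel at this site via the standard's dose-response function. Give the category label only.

C2

carbon steel: f(T) = +0.150·(T−10) [T≤10 °C] = -3.0150
  sulphur-dioxide contribution → 0.4336 μm/a
  chloride contribution → 1.391 μm/a
  total first-year rate 1.825 μm/a
1.82 μm/a falls in (1.3, 25] for carbon steel → category C2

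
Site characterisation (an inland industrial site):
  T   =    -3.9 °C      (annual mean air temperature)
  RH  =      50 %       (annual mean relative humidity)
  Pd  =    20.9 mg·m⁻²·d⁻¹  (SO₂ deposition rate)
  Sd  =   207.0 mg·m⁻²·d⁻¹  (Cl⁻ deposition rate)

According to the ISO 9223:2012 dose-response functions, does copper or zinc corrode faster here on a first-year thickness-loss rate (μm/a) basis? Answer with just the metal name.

copper: T≤10 °C ⇒ hinge +0.126·(-3.9−10) = -1.7514
  SO₂ term: 0.0053·20.9^0.26·exp(0.059·50-1.7514) = 0.03873
  Cl⁻ term: 0.01025·207.0^0.27·exp(0.036·50+0.049·-3.9) = 0.2162
  r_corr = 0.03873 + 0.2162 = 0.2549 μm/a
zinc: temperature factor f = +0.038·(-13.9) = -0.5282
  SO₂ term: 0.0129·20.9^0.44·exp(0.046·50-0.5282) = 0.289
  Sd branch = 0.0175·Sd^0.57·e^(0.008·RH+0.085·T) = 0.3916 μm/a
  sum: 0.289 + 0.3916 → r_corr = 0.6807 μm/a
Ordering by μm/a: zinc (0.681) > copper (0.255)

zinc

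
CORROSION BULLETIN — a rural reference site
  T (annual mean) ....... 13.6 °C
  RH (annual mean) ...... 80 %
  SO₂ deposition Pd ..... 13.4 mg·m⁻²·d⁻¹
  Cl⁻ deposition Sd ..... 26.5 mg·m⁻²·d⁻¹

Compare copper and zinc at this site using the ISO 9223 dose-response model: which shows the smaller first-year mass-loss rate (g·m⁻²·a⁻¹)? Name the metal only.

zinc

copper: temperature factor f = -0.080·(3.6) = -0.2880
  SO₂ term: 0.0053·13.4^0.26·exp(0.059·80-0.2880) = 0.8752
  Sd branch = 0.01025·Sd^0.27·e^(0.036·RH+0.049·T) = 0.8614 μm/a
  r_corr = 0.8752 + 0.8614 = 1.737 μm/a
  mass loss = 1.737 μm/a × 8.96 g/cm³ = 15.56 g·m⁻²·a⁻¹
zinc: f(T) = -0.071·(T−10) [T>10 °C] = -0.2556
  Pd branch = 0.0129·Pd^0.44·e^(0.046·RH+f) = 1.241 μm/a
  Cl⁻ term: 0.0175·26.5^0.57·exp(0.008·80+0.085·13.6) = 0.6828
  sum: 1.241 + 0.6828 → r_corr = 1.924 μm/a
  mass loss = 1.924 μm/a × 7.14 g/cm³ = 13.73 g·m⁻²·a⁻¹
Ordering by g·m⁻²·a⁻¹: copper (15.6) > zinc (13.7)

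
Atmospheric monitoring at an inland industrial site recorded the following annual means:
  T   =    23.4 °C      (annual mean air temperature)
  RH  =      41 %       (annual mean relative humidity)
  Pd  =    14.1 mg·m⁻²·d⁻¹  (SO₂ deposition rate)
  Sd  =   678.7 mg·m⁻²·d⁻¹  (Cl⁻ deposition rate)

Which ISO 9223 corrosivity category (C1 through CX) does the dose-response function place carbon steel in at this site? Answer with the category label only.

C4

carbon steel: f(T) = -0.054·(T−10) [T>10 °C] = -0.7236
  Pd branch = 1.77·Pd^0.52·e^(0.02·RH+f) = 7.717 μm/a
  Sd branch = 0.102·Sd^0.62·e^(0.033·RH+0.04·T) = 57.32 μm/a
  sum: 7.717 + 57.32 → r_corr = 65.04 μm/a
Category bounds: 50…80 μm/a bracket r_corr ⇒ C4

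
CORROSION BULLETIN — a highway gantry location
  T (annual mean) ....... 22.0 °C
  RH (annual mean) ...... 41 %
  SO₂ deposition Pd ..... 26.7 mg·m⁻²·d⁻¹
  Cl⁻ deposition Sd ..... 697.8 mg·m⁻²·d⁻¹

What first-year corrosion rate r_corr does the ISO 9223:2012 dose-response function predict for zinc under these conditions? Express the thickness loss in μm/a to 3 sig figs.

zinc: f(T) = -0.071·(T−10) [T>10 °C] = -0.8520
  SO₂ term: 0.0129·26.7^0.44·exp(0.046·41-0.8520) = 0.1539
  Cl⁻ term: 0.0175·697.8^0.57·exp(0.008·41+0.085·22.0) = 6.585
  sum: 0.1539 + 6.585 → r_corr = 6.739 μm/a

r_corr = 6.74 μm/a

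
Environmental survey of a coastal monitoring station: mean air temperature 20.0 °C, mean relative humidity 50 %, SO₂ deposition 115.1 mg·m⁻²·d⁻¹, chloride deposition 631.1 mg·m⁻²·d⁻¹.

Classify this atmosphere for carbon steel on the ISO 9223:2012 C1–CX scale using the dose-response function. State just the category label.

carbon steel: temperature factor f = -0.054·(10.0) = -0.5400
  sulphur-dioxide contribution → 33.08 μm/a
  chloride contribution → 64.37 μm/a
  total first-year rate 97.45 μm/a
ISO 9223 Table 2 (carbon steel): 80 < 97.4 ≤ 200 μm/a ⇒ C5

C5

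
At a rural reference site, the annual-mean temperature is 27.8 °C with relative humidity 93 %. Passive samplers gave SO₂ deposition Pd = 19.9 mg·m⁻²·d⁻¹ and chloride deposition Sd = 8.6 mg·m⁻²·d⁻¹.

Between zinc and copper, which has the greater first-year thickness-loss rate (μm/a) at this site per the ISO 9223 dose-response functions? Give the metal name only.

zinc: temperature factor f = -0.071·(17.8) = -1.2638
  sulphur-dioxide contribution → 0.9798 μm/a
  chloride contribution → 1.334 μm/a
  ⇒ r_corr(zinc) = 2.313 μm/a
copper: temperature factor f = -0.080·(17.8) = -1.4240
  sulphur-dioxide contribution → 0.6707 μm/a
  chloride contribution → 2.035 μm/a
  total first-year rate 2.706 μm/a
Ordering by μm/a: copper (2.71) > zinc (2.31)

copper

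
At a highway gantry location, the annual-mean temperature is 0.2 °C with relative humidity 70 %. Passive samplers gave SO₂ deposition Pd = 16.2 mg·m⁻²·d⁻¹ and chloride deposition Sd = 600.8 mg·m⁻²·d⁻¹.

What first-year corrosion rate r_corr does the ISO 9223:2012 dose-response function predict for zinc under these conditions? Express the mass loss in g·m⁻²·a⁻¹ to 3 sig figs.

r_corr = 13.9 g·m⁻²·a⁻¹

zinc: temperature factor f = +0.038·(-9.8) = -0.3724
  Pd branch = 0.0129·Pd^0.44·e^(0.046·RH+f) = 0.7577 μm/a
  Sd branch = 0.0175·Sd^0.57·e^(0.008·RH+0.085·T) = 1.195 μm/a
  r_corr = 0.7577 + 1.195 = 1.953 μm/a
Convert to mass loss: 1.953 μm/a × 7.14 g/cm³ = 13.94 g·m⁻²·a⁻¹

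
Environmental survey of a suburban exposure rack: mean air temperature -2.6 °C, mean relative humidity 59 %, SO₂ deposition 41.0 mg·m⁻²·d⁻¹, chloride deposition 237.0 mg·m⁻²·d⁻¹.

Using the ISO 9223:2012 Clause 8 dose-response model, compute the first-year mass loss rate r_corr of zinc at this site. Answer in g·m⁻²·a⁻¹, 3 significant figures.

r_corr = 8.04 g·m⁻²·a⁻¹

zinc: T≤10 °C ⇒ hinge +0.038·(-2.6−10) = -0.4788
  SO₂ term: 0.0129·41.0^0.44·exp(0.046·59-0.4788) = 0.6179
  Sd branch = 0.0175·Sd^0.57·e^(0.008·RH+0.085·T) = 0.5078 μm/a
  sum: 0.6179 + 0.5078 → r_corr = 1.126 μm/a
Convert to mass loss: 1.126 μm/a × 7.14 g/cm³ = 8.037 g·m⁻²·a⁻¹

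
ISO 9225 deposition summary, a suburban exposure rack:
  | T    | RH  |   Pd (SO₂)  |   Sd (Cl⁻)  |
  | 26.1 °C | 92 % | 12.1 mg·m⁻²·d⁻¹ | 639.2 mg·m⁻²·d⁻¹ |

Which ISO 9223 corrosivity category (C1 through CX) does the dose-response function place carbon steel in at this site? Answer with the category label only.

carbon steel: f(T) = -0.054·(T−10) [T>10 °C] = -0.8694
  sulphur-dioxide contribution → 17.08 μm/a
  chloride contribution → 331.1 μm/a
  ⇒ r_corr(carbon steel) = 348.2 μm/a
348 μm/a falls in (200, 700] for carbon steel → category CX

CX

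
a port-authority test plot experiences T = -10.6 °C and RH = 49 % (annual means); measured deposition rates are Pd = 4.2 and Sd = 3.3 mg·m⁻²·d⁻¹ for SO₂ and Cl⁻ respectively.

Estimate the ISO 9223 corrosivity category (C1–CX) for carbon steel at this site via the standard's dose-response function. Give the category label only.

C1

carbon steel: f(T) = +0.150·(T−10) [T≤10 °C] = -3.0900
  Pd branch = 1.77·Pd^0.52·e^(0.02·RH+f) = 0.4526 μm/a
  Sd branch = 0.102·Sd^0.62·e^(0.033·RH+0.04·T) = 0.705 μm/a
  r_corr = 0.4526 + 0.705 = 1.158 μm/a
1.16 μm/a falls in (0, 1.3] for carbon steel → category C1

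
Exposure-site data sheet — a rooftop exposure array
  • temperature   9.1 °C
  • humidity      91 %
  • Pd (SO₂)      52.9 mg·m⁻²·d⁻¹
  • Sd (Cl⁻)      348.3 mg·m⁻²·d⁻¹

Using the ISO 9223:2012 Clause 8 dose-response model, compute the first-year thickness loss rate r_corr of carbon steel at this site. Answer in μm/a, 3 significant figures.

r_corr = 187 μm/a

carbon steel: T≤10 °C ⇒ hinge +0.150·(9.1−10) = -0.1350
  Pd branch = 1.77·Pd^0.52·e^(0.02·RH+f) = 75.15 μm/a
  Cl⁻ term: 0.102·348.3^0.62·exp(0.033·91+0.04·9.1) = 111.4
  sum: 75.15 + 111.4 → r_corr = 186.6 μm/a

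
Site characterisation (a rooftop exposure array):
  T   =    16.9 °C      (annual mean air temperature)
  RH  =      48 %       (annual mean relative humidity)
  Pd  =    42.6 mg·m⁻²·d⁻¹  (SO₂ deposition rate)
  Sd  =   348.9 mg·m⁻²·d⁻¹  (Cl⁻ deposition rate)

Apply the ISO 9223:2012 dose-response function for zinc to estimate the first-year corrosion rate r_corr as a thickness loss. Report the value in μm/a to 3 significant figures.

zinc: temperature factor f = -0.071·(6.9) = -0.4899
  SO₂ term: 0.0129·42.6^0.44·exp(0.046·48-0.4899) = 0.3747
  Sd branch = 0.0175·Sd^0.57·e^(0.008·RH+0.085·T) = 3.041 μm/a
  sum: 0.3747 + 3.041 → r_corr = 3.416 μm/a

r_corr = 3.42 μm/a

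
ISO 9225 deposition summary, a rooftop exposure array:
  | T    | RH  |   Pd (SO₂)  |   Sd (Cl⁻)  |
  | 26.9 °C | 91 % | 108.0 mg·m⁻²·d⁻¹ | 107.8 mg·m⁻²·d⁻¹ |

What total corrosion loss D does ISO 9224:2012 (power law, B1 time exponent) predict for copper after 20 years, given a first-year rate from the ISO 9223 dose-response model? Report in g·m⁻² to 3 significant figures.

D(20) = 303 g·m⁻²

copper: T>10 °C ⇒ hinge -0.080·(26.9−10) = -1.3520
  SO₂ term: 0.0053·108.0^0.26·exp(0.059·91-1.3520) = 0.9943
  Cl⁻ term: 0.01025·107.8^0.27·exp(0.036·91+0.049·26.9) = 3.587
  r_corr = 0.9943 + 3.587 = 4.581 μm/a
Power-law: D(20) = r_corr · 20^0.667
  D(20) = 4.581 × 20^0.667 = 4.581 × 7.375 = 33.79 μm
  Mass loss = 33.79 μm × 8.96 g/cm³ = 302.7 g·m⁻²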